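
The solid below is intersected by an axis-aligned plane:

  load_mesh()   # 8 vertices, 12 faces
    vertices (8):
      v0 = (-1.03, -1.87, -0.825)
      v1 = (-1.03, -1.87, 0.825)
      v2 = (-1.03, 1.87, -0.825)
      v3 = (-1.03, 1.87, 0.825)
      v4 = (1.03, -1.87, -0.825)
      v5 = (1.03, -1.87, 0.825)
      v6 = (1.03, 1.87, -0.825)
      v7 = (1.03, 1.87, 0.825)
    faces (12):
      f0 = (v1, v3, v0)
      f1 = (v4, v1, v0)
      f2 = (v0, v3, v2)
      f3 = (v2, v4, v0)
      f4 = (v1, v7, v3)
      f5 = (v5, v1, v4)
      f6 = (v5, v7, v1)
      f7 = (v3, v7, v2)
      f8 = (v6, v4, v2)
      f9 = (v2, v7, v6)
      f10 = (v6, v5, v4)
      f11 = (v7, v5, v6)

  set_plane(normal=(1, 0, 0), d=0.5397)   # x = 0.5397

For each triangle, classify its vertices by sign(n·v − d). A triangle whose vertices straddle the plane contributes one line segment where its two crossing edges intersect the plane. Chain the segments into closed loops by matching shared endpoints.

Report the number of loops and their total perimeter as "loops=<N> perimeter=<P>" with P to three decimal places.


loops=1 perimeter=10.780

Straddling triangles (8 of 12):
  (v4,v1,v0) [+--] → (0.5397, -1.87, -0.432284)–(0.5397, -1.87, -0.825)  len=0.3927
  (v2,v4,v0) [-+-] → (0.5397, -0.979844, -0.825)–(0.5397, -1.87, -0.825)  len=0.8902
  (v1,v7,v3) [-+-] → (0.5397, 0.979844, 0.825)–(0.5397, 1.87, 0.825)  len=0.8902
  (v5,v1,v4) [+-+] → (0.5397, -1.87, 0.825)–(0.5397, -1.87, -0.432284)  len=1.2573
  (v5,v7,v1) [++-] → (0.5397, 0.979844, 0.825)–(0.5397, -1.87, 0.825)  len=2.8498
  (v3,v7,v2) [-+-] → (0.5397, 1.87, 0.825)–(0.5397, 1.87, 0.432284)  len=0.3927
  (v6,v4,v2) [++-] → (0.5397, -0.979844, -0.825)–(0.5397, 1.87, -0.825)  len=2.8498
  (v2,v7,v6) [-++] → (0.5397, 1.87, 0.432284)–(0.5397, 1.87, -0.825)  len=1.2573

Chained into 1 loop(s):
  loop 1: 8 segments, perimeter = 10.7800
Total perimeter = 10.780


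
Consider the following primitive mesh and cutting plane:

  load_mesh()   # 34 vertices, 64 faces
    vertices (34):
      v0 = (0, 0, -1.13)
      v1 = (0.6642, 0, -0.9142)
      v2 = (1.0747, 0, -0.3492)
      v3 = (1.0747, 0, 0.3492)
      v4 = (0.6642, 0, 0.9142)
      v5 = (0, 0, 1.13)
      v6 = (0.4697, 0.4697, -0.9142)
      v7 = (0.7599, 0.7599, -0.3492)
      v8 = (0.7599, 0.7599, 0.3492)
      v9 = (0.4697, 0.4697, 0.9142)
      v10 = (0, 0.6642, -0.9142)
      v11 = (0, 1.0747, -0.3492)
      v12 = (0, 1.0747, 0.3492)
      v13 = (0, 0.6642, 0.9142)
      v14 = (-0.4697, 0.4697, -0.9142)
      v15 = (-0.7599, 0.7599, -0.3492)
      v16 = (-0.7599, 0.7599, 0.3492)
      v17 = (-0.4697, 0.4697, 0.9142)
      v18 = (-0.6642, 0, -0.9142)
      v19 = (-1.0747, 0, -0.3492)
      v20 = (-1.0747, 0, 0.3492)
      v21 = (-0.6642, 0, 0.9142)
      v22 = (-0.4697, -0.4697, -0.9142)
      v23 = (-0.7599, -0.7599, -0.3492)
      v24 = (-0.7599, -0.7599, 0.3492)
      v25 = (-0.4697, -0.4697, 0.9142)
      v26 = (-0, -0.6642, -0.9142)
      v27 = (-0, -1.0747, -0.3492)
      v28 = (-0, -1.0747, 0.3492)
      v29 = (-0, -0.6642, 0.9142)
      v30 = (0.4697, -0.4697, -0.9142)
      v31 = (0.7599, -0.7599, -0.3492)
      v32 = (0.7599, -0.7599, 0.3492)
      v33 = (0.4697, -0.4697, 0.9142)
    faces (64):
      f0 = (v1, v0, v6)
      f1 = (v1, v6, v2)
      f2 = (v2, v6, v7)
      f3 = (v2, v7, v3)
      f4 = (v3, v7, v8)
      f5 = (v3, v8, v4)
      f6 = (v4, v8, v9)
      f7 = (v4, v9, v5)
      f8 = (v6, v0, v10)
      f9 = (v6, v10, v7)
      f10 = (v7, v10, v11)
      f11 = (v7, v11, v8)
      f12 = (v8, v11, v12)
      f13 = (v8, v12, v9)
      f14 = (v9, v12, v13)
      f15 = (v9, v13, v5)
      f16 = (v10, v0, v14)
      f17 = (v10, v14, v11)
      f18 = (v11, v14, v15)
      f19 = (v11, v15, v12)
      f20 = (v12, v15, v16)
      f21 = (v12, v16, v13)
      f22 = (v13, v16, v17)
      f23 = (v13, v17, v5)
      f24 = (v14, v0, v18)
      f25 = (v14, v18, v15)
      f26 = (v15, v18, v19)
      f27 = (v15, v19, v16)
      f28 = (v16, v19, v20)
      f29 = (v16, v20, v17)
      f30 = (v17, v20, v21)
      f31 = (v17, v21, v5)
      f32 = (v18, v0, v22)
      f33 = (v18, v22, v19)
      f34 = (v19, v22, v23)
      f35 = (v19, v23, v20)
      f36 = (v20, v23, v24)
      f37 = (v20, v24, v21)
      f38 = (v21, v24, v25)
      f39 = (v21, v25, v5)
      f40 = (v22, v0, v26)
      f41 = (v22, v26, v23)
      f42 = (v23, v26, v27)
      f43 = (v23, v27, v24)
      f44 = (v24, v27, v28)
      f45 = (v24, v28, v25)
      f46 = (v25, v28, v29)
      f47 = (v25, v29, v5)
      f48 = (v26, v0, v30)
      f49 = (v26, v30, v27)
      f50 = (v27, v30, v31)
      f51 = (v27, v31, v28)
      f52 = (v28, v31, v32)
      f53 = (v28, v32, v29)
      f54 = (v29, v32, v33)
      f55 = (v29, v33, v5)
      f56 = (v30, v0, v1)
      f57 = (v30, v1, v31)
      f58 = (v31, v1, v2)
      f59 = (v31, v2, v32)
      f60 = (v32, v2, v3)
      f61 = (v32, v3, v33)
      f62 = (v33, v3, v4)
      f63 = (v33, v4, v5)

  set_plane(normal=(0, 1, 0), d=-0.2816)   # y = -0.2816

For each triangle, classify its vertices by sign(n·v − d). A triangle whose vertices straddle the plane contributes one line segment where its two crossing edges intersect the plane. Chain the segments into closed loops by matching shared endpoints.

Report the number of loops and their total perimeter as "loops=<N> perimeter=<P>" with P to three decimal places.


loops=1 perimeter=6.445

Straddling triangles (20 of 64):
  (v18,v0,v22) [++-] → (-0.2816, -0.2816, -1.00062)–(-0.547591, -0.2816, -0.9142)  len=0.2797
  (v18,v22,v19) [+-+] → (-0.547591, -0.2816, -0.9142)–(-0.711983, -0.2816, -0.687935)  len=0.2797
  (v19,v22,v23) [+--] → (-0.711983, -0.2816, -0.687935)–(-0.958043, -0.2816, -0.3492)  len=0.4187
  (v19,v23,v20) [+-+] → (-0.958043, -0.2816, -0.3492)–(-0.958043, -0.2816, 0.0903904)  len=0.4396
  (v20,v23,v24) [+--] → (-0.958043, -0.2816, 0.0903904)–(-0.958043, -0.2816, 0.3492)  len=0.2588
  (v20,v24,v21) [+-+] → (-0.958043, -0.2816, 0.3492)–(-0.699664, -0.2816, 0.704825)  len=0.4396
  (v21,v24,v25) [+--] → (-0.699664, -0.2816, 0.704825)–(-0.547591, -0.2816, 0.9142)  len=0.2588
  (v21,v25,v5) [+-+] → (-0.547591, -0.2816, 0.9142)–(-0.2816, -0.2816, 1.00062)  len=0.2797
  (v22,v0,v26) [-+-] → (-0.2816, -0.2816, -1.00062)–(0, -0.2816, -1.03851)  len=0.2841
  (v25,v29,v5) [--+] → (0, -0.2816, 1.03851)–(-0.2816, -0.2816, 1.00062)  len=0.2841
  (v26,v0,v30) [-+-] → (0, -0.2816, -1.03851)–(0.2816, -0.2816, -1.00062)  len=0.2841
  (v29,v33,v5) [--+] → (0.2816, -0.2816, 1.00062)–(0, -0.2816, 1.03851)  len=0.2841
  (v30,v0,v1) [-++] → (0.2816, -0.2816, -1.00062)–(0.547591, -0.2816, -0.9142)  len=0.2797
  (v30,v1,v31) [-+-] → (0.547591, -0.2816, -0.9142)–(0.699664, -0.2816, -0.704825)  len=0.2588
  (v31,v1,v2) [-++] → (0.699664, -0.2816, -0.704825)–(0.958043, -0.2816, -0.3492)  len=0.4396
  (v31,v2,v32) [-+-] → (0.958043, -0.2816, -0.3492)–(0.958043, -0.2816, -0.0903904)  len=0.2588
  (v32,v2,v3) [-++] → (0.958043, -0.2816, -0.0903904)–(0.958043, -0.2816, 0.3492)  len=0.4396
  (v32,v3,v33) [-+-] → (0.958043, -0.2816, 0.3492)–(0.711983, -0.2816, 0.687935)  len=0.4187
  (v33,v3,v4) [-++] → (0.711983, -0.2816, 0.687935)–(0.547591, -0.2816, 0.9142)  len=0.2797
  (v33,v4,v5) [-++] → (0.547591, -0.2816, 0.9142)–(0.2816, -0.2816, 1.00062)  len=0.2797

Chained into 1 loop(s):
  loop 1: 20 segments, perimeter = 6.4455
Total perimeter = 6.445


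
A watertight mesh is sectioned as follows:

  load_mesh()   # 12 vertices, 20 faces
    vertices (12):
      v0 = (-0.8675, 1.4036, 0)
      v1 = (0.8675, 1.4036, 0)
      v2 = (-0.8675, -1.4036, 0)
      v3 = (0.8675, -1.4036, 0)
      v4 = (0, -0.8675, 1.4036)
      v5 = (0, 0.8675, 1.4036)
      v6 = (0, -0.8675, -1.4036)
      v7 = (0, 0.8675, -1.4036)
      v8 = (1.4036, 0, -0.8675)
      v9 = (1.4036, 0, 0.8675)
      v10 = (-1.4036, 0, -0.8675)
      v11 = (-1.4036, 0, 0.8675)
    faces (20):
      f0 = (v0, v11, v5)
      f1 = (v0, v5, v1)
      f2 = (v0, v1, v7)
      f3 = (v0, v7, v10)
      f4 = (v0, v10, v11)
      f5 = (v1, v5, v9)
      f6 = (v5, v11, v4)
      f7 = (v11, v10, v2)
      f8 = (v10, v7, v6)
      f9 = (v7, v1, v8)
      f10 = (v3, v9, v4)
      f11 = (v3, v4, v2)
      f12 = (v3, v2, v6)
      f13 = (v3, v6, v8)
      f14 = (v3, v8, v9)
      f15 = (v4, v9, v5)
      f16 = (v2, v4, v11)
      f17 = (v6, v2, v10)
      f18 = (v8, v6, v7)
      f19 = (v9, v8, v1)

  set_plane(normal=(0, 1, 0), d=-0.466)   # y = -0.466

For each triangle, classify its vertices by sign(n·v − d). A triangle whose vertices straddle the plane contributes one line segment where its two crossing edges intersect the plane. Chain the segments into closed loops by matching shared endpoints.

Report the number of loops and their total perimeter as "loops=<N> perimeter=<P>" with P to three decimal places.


loops=1 perimeter=8.358

Straddling triangles (10 of 20):
  (v5,v11,v4) [++-] → (-0.64962, -0.466, 1.15548)–(0, -0.466, 1.4036)  len=0.6954
  (v11,v10,v2) [++-] → (-1.22561, -0.466, -0.579487)–(-1.22561, -0.466, 0.579487)  len=1.1590
  (v10,v7,v6) [++-] → (0, -0.466, -1.4036)–(-0.64962, -0.466, -1.15548)  len=0.6954
  (v3,v9,v4) [-+-] → (1.22561, -0.466, 0.579487)–(0.64962, -0.466, 1.15548)  len=0.8146
  (v3,v6,v8) [--+] → (0.64962, -0.466, -1.15548)–(1.22561, -0.466, -0.579487)  len=0.8146
  (v3,v8,v9) [-++] → (1.22561, -0.466, -0.579487)–(1.22561, -0.466, 0.579487)  len=1.1590
  (v4,v9,v5) [-++] → (0.64962, -0.466, 1.15548)–(0, -0.466, 1.4036)  len=0.6954
  (v2,v4,v11) [--+] → (-0.64962, -0.466, 1.15548)–(-1.22561, -0.466, 0.579487)  len=0.8146
  (v6,v2,v10) [--+] → (-1.22561, -0.466, -0.579487)–(-0.64962, -0.466, -1.15548)  len=0.8146
  (v8,v6,v7) [+-+] → (0.64962, -0.466, -1.15548)–(0, -0.466, -1.4036)  len=0.6954

Chained into 1 loop(s):
  loop 1: 10 segments, perimeter = 8.3578
Total perimeter = 8.358


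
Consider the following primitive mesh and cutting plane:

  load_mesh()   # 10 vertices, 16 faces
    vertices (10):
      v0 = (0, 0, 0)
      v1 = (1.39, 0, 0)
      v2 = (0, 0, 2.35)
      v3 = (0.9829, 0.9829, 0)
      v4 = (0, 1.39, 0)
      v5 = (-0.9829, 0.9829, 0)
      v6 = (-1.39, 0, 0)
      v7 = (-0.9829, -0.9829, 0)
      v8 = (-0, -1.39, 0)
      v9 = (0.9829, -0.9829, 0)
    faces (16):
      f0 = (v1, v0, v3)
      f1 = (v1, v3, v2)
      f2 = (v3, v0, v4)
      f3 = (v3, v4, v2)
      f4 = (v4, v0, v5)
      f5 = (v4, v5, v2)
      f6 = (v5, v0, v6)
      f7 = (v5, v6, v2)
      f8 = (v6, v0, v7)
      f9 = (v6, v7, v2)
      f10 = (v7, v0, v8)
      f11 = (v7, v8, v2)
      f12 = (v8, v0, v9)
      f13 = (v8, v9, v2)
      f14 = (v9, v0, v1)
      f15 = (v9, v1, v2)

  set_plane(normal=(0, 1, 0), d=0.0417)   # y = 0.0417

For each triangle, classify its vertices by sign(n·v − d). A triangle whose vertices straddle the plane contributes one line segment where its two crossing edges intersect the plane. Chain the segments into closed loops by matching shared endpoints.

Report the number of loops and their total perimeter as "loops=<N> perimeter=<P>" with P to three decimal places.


Straddling triangles (8 of 16):
  (v1,v0,v3) [--+] → (0.0417, 0.0417, 0)–(1.37273, 0.0417, 0)  len=1.3310
  (v1,v3,v2) [-+-] → (1.37273, 0.0417, 0)–(0.0417, 0.0417, 2.2503)  len=2.6145
  (v3,v0,v4) [+-+] → (0.0417, 0.0417, 0)–(0, 0.0417, 0)  len=0.0417
  (v3,v4,v2) [++-] → (0, 0.0417, 2.2795)–(0.0417, 0.0417, 2.2503)  len=0.0509
  (v4,v0,v5) [+-+] → (0, 0.0417, 0)–(-0.0417, 0.0417, 0)  len=0.0417
  (v4,v5,v2) [++-] → (-0.0417, 0.0417, 2.2503)–(0, 0.0417, 2.2795)  len=0.0509
  (v5,v0,v6) [+--] → (-0.0417, 0.0417, 0)–(-1.37273, 0.0417, 0)  len=1.3310
  (v5,v6,v2) [+--] → (-1.37273, 0.0417, 0)–(-0.0417, 0.0417, 2.2503)  len=2.6145

Chained into 1 loop(s):
  loop 1: 8 segments, perimeter = 8.0762
Total perimeter = 8.076

loops=1 perimeter=8.076


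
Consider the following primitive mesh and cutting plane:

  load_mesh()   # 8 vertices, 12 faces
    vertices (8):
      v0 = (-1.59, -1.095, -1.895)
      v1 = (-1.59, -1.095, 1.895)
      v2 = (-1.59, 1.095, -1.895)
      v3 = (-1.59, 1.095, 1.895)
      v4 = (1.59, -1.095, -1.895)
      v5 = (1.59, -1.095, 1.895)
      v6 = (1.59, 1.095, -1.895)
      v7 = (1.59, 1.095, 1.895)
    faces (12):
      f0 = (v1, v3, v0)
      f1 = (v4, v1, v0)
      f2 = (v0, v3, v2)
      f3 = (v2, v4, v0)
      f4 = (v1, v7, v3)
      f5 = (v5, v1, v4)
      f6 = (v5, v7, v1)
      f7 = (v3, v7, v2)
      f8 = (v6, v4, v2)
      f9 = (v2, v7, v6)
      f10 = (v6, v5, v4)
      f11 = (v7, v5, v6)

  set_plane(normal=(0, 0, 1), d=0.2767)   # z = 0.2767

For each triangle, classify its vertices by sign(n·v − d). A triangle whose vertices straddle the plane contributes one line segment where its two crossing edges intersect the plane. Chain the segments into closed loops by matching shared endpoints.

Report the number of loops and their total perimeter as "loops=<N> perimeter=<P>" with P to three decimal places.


loops=1 perimeter=10.740

Straddling triangles (8 of 12):
  (v1,v3,v0) [++-] → (-1.59, 0.159887, 0.2767)–(-1.59, -1.095, 0.2767)  len=1.2549
  (v4,v1,v0) [-+-] → (-0.232165, -1.095, 0.2767)–(-1.59, -1.095, 0.2767)  len=1.3578
  (v0,v3,v2) [-+-] → (-1.59, 0.159887, 0.2767)–(-1.59, 1.095, 0.2767)  len=0.9351
  (v5,v1,v4) [++-] → (-0.232165, -1.095, 0.2767)–(1.59, -1.095, 0.2767)  len=1.8222
  (v3,v7,v2) [++-] → (0.232165, 1.095, 0.2767)–(-1.59, 1.095, 0.2767)  len=1.8222
  (v2,v7,v6) [-+-] → (0.232165, 1.095, 0.2767)–(1.59, 1.095, 0.2767)  len=1.3578
  (v6,v5,v4) [-+-] → (1.59, -0.159887, 0.2767)–(1.59, -1.095, 0.2767)  len=0.9351
  (v7,v5,v6) [++-] → (1.59, -0.159887, 0.2767)–(1.59, 1.095, 0.2767)  len=1.2549

Chained into 1 loop(s):
  loop 1: 8 segments, perimeter = 10.7400
Total perimeter = 10.740


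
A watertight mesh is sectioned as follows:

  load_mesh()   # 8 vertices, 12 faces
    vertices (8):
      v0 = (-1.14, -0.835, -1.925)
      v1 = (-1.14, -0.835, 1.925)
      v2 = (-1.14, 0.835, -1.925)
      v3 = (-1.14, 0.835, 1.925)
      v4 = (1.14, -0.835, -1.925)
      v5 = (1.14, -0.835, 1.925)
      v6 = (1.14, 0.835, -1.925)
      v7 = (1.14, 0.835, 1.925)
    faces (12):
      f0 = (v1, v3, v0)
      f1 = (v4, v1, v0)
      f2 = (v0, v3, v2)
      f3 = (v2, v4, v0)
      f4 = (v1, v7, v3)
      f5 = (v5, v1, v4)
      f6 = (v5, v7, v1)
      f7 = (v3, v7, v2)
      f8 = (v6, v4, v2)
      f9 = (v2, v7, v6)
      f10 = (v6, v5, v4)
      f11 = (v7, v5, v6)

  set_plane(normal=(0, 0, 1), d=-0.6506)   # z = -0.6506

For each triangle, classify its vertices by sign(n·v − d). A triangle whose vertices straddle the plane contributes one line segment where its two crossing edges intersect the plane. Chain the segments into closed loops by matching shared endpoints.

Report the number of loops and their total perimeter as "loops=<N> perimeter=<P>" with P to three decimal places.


Straddling triangles (8 of 12):
  (v1,v3,v0) [++-] → (-1.14, -0.282208, -0.6506)–(-1.14, -0.835, -0.6506)  len=0.5528
  (v4,v1,v0) [-+-] → (0.38529, -0.835, -0.6506)–(-1.14, -0.835, -0.6506)  len=1.5253
  (v0,v3,v2) [-+-] → (-1.14, -0.282208, -0.6506)–(-1.14, 0.835, -0.6506)  len=1.1172
  (v5,v1,v4) [++-] → (0.38529, -0.835, -0.6506)–(1.14, -0.835, -0.6506)  len=0.7547
  (v3,v7,v2) [++-] → (-0.38529, 0.835, -0.6506)–(-1.14, 0.835, -0.6506)  len=0.7547
  (v2,v7,v6) [-+-] → (-0.38529, 0.835, -0.6506)–(1.14, 0.835, -0.6506)  len=1.5253
  (v6,v5,v4) [-+-] → (1.14, 0.282208, -0.6506)–(1.14, -0.835, -0.6506)  len=1.1172
  (v7,v5,v6) [++-] → (1.14, 0.282208, -0.6506)–(1.14, 0.835, -0.6506)  len=0.5528

Chained into 1 loop(s):
  loop 1: 8 segments, perimeter = 7.9000
Total perimeter = 7.900

loops=1 perimeter=7.900


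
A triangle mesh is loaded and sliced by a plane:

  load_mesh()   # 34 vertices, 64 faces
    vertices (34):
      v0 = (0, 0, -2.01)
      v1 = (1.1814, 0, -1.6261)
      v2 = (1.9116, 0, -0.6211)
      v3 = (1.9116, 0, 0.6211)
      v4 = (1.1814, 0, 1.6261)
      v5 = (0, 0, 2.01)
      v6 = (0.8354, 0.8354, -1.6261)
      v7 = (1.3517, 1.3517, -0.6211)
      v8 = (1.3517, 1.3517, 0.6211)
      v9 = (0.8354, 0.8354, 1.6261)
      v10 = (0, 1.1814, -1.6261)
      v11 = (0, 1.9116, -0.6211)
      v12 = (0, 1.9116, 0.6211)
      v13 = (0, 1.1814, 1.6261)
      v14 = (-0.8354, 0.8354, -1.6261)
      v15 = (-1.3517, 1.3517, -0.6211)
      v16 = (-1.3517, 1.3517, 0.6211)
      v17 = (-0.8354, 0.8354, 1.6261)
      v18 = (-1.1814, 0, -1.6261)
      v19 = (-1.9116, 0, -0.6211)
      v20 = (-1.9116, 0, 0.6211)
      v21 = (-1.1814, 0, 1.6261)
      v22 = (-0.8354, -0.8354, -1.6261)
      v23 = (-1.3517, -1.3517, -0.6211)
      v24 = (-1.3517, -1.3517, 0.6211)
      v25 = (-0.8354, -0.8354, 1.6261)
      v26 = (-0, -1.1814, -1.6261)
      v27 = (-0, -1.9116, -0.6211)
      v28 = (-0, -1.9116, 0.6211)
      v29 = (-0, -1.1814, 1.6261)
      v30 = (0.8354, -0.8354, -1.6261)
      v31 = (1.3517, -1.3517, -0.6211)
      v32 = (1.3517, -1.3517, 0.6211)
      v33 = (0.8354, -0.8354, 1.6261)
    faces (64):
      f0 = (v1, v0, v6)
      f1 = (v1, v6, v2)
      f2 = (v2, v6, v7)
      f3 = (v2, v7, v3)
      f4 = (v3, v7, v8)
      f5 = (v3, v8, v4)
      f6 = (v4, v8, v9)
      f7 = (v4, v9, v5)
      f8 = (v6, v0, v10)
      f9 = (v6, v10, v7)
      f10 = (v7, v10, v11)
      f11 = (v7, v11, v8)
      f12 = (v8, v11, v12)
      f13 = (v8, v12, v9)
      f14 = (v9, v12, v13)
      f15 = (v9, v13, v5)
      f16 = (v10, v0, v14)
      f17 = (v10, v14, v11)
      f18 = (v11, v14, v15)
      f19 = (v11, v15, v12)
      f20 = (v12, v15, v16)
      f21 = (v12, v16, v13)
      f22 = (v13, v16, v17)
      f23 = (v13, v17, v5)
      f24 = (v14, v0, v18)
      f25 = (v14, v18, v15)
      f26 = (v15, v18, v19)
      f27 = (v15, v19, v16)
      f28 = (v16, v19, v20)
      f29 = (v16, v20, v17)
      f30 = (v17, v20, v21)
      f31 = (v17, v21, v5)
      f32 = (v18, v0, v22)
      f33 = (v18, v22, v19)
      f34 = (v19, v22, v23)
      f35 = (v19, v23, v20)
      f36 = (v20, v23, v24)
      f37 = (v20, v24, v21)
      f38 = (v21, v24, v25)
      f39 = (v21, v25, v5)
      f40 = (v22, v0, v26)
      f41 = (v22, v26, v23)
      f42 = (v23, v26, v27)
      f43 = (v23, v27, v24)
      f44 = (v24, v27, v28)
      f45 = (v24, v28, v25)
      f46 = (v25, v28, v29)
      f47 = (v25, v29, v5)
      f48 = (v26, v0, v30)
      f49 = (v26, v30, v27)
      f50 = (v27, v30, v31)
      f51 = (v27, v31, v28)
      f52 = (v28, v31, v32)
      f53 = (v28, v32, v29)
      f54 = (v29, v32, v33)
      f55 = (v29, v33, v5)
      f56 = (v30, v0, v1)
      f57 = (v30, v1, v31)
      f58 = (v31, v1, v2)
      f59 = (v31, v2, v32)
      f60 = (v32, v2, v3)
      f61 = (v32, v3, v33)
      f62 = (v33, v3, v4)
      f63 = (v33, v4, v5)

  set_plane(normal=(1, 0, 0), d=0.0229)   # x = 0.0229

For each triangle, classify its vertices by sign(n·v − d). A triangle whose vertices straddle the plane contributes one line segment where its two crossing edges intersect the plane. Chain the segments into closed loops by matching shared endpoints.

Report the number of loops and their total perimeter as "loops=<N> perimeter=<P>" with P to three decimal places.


Straddling triangles (20 of 64):
  (v1,v0,v6) [+-+] → (0.0229, 0, -2.00256)–(0.0229, 0.0229, -1.99948)  len=0.0231
  (v4,v9,v5) [++-] → (0.0229, 0.0229, 1.99948)–(0.0229, 0, 2.00256)  len=0.0231
  (v6,v0,v10) [+--] → (0.0229, 0.0229, -1.99948)–(0.0229, 1.17192, -1.6261)  len=1.2082
  (v6,v10,v7) [+-+] → (0.0229, 1.17192, -1.6261)–(0.0229, 1.18429, -1.60907)  len=0.0210
  (v7,v10,v11) [+--] → (0.0229, 1.18429, -1.60907)–(0.0229, 1.90211, -0.6211)  len=1.2212
  (v7,v11,v8) [+-+] → (0.0229, 1.90211, -0.6211)–(0.0229, 1.90211, -0.600055)  len=0.0210
  (v8,v11,v12) [+--] → (0.0229, 1.90211, -0.600055)–(0.0229, 1.90211, 0.6211)  len=1.2212
  (v8,v12,v9) [+-+] → (0.0229, 1.90211, 0.6211)–(0.0229, 1.8821, 0.648649)  len=0.0341
  (v9,v12,v13) [+--] → (0.0229, 1.8821, 0.648649)–(0.0229, 1.17192, 1.6261)  len=1.2082
  (v9,v13,v5) [+--] → (0.0229, 1.17192, 1.6261)–(0.0229, 0.0229, 1.99948)  len=1.2082
  (v26,v0,v30) [--+] → (0.0229, -0.0229, -1.99948)–(0.0229, -1.17192, -1.6261)  len=1.2082
  (v26,v30,v27) [-+-] → (0.0229, -1.17192, -1.6261)–(0.0229, -1.8821, -0.648649)  len=1.2082
  (v27,v30,v31) [-++] → (0.0229, -1.8821, -0.648649)–(0.0229, -1.90211, -0.6211)  len=0.0341
  (v27,v31,v28) [-+-] → (0.0229, -1.90211, -0.6211)–(0.0229, -1.90211, 0.600055)  len=1.2212
  (v28,v31,v32) [-++] → (0.0229, -1.90211, 0.600055)–(0.0229, -1.90211, 0.6211)  len=0.0210
  (v28,v32,v29) [-+-] → (0.0229, -1.90211, 0.6211)–(0.0229, -1.18429, 1.60907)  len=1.2212
  (v29,v32,v33) [-++] → (0.0229, -1.18429, 1.60907)–(0.0229, -1.17192, 1.6261)  len=0.0210
  (v29,v33,v5) [-+-] → (0.0229, -1.17192, 1.6261)–(0.0229, -0.0229, 1.99948)  len=1.2082
  (v30,v0,v1) [+-+] → (0.0229, -0.0229, -1.99948)–(0.0229, 0, -2.00256)  len=0.0231
  (v33,v4,v5) [++-] → (0.0229, 0, 2.00256)–(0.0229, -0.0229, 1.99948)  len=0.0231

Chained into 1 loop(s):
  loop 1: 20 segments, perimeter = 12.3785
Total perimeter = 12.379

loops=1 perimeter=12.379


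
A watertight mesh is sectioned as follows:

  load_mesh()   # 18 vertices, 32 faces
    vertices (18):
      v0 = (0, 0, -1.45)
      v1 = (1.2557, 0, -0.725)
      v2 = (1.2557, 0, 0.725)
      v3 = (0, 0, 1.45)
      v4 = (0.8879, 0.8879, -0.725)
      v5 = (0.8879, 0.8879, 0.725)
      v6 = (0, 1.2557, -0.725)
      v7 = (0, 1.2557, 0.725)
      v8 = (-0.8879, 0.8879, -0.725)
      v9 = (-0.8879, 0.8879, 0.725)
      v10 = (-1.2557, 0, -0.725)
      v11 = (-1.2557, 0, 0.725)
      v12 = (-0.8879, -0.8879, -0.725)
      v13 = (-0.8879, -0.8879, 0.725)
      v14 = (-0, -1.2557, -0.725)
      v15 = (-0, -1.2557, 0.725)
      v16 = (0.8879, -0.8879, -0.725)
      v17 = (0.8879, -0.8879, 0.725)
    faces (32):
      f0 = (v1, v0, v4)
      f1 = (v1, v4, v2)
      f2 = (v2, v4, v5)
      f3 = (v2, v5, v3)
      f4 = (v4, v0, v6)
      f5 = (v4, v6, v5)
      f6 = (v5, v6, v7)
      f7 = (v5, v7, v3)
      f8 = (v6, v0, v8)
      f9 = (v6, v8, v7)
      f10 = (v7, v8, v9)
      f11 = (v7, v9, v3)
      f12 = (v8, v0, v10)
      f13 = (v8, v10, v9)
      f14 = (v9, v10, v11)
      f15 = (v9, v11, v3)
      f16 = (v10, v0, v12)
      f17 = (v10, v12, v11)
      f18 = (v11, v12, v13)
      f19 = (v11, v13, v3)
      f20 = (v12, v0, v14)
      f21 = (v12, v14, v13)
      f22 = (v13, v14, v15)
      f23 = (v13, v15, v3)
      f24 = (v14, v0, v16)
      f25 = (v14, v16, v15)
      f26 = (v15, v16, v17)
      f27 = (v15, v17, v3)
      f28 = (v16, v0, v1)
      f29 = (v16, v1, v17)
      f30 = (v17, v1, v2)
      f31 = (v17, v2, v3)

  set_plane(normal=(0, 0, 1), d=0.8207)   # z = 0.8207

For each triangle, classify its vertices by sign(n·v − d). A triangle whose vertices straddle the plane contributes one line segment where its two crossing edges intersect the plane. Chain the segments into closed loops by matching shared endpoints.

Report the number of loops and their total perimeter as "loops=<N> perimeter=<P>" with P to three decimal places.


loops=1 perimeter=6.674

Straddling triangles (8 of 32):
  (v2,v5,v3) [--+] → (0.770697, 0.770697, 0.8207)–(1.08995, 0, 0.8207)  len=0.8342
  (v5,v7,v3) [--+] → (0, 1.08995, 0.8207)–(0.770697, 0.770697, 0.8207)  len=0.8342
  (v7,v9,v3) [--+] → (-0.770697, 0.770697, 0.8207)–(0, 1.08995, 0.8207)  len=0.8342
  (v9,v11,v3) [--+] → (-1.08995, 0, 0.8207)–(-0.770697, 0.770697, 0.8207)  len=0.8342
  (v11,v13,v3) [--+] → (-0.770697, -0.770697, 0.8207)–(-1.08995, 0, 0.8207)  len=0.8342
  (v13,v15,v3) [--+] → (0, -1.08995, 0.8207)–(-0.770697, -0.770697, 0.8207)  len=0.8342
  (v15,v17,v3) [--+] → (0.770697, -0.770697, 0.8207)–(0, -1.08995, 0.8207)  len=0.8342
  (v17,v2,v3) [--+] → (1.08995, 0, 0.8207)–(0.770697, -0.770697, 0.8207)  len=0.8342

Chained into 1 loop(s):
  loop 1: 8 segments, perimeter = 6.6736
Total perimeter = 6.674


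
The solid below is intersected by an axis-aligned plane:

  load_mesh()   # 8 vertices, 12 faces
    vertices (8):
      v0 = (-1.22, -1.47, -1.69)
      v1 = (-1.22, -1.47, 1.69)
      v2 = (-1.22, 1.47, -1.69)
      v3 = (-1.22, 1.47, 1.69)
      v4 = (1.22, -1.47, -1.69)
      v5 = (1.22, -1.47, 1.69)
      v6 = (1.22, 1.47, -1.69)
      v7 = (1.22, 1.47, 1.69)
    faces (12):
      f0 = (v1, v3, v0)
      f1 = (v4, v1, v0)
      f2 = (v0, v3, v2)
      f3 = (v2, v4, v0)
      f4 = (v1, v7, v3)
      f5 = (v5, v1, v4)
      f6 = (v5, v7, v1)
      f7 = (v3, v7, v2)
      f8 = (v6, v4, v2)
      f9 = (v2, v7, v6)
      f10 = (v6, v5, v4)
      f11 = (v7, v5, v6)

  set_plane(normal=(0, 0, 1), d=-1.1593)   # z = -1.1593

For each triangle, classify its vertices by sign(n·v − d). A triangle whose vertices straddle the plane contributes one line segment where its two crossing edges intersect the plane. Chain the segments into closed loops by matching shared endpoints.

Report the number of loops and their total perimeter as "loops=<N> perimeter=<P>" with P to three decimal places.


Straddling triangles (8 of 12):
  (v1,v3,v0) [++-] → (-1.22, -1.00839, -1.1593)–(-1.22, -1.47, -1.1593)  len=0.4616
  (v4,v1,v0) [-+-] → (0.836891, -1.47, -1.1593)–(-1.22, -1.47, -1.1593)  len=2.0569
  (v0,v3,v2) [-+-] → (-1.22, -1.00839, -1.1593)–(-1.22, 1.47, -1.1593)  len=2.4784
  (v5,v1,v4) [++-] → (0.836891, -1.47, -1.1593)–(1.22, -1.47, -1.1593)  len=0.3831
  (v3,v7,v2) [++-] → (-0.836891, 1.47, -1.1593)–(-1.22, 1.47, -1.1593)  len=0.3831
  (v2,v7,v6) [-+-] → (-0.836891, 1.47, -1.1593)–(1.22, 1.47, -1.1593)  len=2.0569
  (v6,v5,v4) [-+-] → (1.22, 1.00839, -1.1593)–(1.22, -1.47, -1.1593)  len=2.4784
  (v7,v5,v6) [++-] → (1.22, 1.00839, -1.1593)–(1.22, 1.47, -1.1593)  len=0.4616

Chained into 1 loop(s):
  loop 1: 8 segments, perimeter = 10.7600
Total perimeter = 10.760

loops=1 perimeter=10.760


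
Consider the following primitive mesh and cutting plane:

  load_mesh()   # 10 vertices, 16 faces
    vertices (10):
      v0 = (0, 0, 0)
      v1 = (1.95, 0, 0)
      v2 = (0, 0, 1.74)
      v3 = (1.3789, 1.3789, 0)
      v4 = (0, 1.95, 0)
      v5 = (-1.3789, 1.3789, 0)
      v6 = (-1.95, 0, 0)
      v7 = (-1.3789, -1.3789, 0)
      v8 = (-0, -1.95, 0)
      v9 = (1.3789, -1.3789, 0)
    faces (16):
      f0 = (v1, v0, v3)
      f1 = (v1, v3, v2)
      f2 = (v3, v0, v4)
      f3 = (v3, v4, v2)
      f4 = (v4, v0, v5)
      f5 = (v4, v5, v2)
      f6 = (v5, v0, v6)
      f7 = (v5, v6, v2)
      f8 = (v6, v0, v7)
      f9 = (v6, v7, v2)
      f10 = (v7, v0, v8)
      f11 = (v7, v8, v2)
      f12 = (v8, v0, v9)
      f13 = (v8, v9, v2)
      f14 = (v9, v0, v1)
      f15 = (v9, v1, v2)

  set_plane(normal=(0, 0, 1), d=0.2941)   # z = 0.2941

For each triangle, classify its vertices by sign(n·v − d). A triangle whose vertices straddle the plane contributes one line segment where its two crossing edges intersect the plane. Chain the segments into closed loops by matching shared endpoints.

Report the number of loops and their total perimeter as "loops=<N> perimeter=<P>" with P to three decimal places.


loops=1 perimeter=9.922

Straddling triangles (8 of 16):
  (v1,v3,v2) [--+] → (1.14583, 1.14583, 0.2941)–(1.62041, 0, 0.2941)  len=1.2402
  (v3,v4,v2) [--+] → (0, 1.62041, 0.2941)–(1.14583, 1.14583, 0.2941)  len=1.2402
  (v4,v5,v2) [--+] → (-1.14583, 1.14583, 0.2941)–(0, 1.62041, 0.2941)  len=1.2402
  (v5,v6,v2) [--+] → (-1.62041, 0, 0.2941)–(-1.14583, 1.14583, 0.2941)  len=1.2402
  (v6,v7,v2) [--+] → (-1.14583, -1.14583, 0.2941)–(-1.62041, 0, 0.2941)  len=1.2402
  (v7,v8,v2) [--+] → (0, -1.62041, 0.2941)–(-1.14583, -1.14583, 0.2941)  len=1.2402
  (v8,v9,v2) [--+] → (1.14583, -1.14583, 0.2941)–(0, -1.62041, 0.2941)  len=1.2402
  (v9,v1,v2) [--+] → (1.62041, 0, 0.2941)–(1.14583, -1.14583, 0.2941)  len=1.2402

Chained into 1 loop(s):
  loop 1: 8 segments, perimeter = 9.9218
Total perimeter = 9.922


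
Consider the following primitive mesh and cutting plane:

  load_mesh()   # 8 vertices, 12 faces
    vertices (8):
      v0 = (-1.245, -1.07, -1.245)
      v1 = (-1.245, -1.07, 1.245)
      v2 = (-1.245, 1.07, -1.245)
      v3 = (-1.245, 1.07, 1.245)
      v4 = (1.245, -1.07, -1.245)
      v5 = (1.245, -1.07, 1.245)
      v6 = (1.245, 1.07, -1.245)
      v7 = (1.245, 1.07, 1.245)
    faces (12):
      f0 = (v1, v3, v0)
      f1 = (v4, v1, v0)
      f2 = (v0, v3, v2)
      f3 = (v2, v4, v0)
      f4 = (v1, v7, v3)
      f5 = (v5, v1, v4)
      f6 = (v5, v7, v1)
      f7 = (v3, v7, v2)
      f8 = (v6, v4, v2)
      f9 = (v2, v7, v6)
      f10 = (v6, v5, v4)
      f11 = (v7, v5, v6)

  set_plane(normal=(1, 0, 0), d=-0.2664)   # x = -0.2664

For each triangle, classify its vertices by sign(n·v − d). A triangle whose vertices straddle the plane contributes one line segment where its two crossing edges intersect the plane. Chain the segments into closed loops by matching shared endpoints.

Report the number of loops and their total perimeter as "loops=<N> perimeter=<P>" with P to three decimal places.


loops=1 perimeter=9.260

Straddling triangles (8 of 12):
  (v4,v1,v0) [+--] → (-0.2664, -1.07, 0.2664)–(-0.2664, -1.07, -1.245)  len=1.5114
  (v2,v4,v0) [-+-] → (-0.2664, 0.228954, -1.245)–(-0.2664, -1.07, -1.245)  len=1.2990
  (v1,v7,v3) [-+-] → (-0.2664, -0.228954, 1.245)–(-0.2664, 1.07, 1.245)  len=1.2990
  (v5,v1,v4) [+-+] → (-0.2664, -1.07, 1.245)–(-0.2664, -1.07, 0.2664)  len=0.9786
  (v5,v7,v1) [++-] → (-0.2664, -0.228954, 1.245)–(-0.2664, -1.07, 1.245)  len=0.8410
  (v3,v7,v2) [-+-] → (-0.2664, 1.07, 1.245)–(-0.2664, 1.07, -0.2664)  len=1.5114
  (v6,v4,v2) [++-] → (-0.2664, 0.228954, -1.245)–(-0.2664, 1.07, -1.245)  len=0.8410
  (v2,v7,v6) [-++] → (-0.2664, 1.07, -0.2664)–(-0.2664, 1.07, -1.245)  len=0.9786

Chained into 1 loop(s):
  loop 1: 8 segments, perimeter = 9.2600
Total perimeter = 9.260


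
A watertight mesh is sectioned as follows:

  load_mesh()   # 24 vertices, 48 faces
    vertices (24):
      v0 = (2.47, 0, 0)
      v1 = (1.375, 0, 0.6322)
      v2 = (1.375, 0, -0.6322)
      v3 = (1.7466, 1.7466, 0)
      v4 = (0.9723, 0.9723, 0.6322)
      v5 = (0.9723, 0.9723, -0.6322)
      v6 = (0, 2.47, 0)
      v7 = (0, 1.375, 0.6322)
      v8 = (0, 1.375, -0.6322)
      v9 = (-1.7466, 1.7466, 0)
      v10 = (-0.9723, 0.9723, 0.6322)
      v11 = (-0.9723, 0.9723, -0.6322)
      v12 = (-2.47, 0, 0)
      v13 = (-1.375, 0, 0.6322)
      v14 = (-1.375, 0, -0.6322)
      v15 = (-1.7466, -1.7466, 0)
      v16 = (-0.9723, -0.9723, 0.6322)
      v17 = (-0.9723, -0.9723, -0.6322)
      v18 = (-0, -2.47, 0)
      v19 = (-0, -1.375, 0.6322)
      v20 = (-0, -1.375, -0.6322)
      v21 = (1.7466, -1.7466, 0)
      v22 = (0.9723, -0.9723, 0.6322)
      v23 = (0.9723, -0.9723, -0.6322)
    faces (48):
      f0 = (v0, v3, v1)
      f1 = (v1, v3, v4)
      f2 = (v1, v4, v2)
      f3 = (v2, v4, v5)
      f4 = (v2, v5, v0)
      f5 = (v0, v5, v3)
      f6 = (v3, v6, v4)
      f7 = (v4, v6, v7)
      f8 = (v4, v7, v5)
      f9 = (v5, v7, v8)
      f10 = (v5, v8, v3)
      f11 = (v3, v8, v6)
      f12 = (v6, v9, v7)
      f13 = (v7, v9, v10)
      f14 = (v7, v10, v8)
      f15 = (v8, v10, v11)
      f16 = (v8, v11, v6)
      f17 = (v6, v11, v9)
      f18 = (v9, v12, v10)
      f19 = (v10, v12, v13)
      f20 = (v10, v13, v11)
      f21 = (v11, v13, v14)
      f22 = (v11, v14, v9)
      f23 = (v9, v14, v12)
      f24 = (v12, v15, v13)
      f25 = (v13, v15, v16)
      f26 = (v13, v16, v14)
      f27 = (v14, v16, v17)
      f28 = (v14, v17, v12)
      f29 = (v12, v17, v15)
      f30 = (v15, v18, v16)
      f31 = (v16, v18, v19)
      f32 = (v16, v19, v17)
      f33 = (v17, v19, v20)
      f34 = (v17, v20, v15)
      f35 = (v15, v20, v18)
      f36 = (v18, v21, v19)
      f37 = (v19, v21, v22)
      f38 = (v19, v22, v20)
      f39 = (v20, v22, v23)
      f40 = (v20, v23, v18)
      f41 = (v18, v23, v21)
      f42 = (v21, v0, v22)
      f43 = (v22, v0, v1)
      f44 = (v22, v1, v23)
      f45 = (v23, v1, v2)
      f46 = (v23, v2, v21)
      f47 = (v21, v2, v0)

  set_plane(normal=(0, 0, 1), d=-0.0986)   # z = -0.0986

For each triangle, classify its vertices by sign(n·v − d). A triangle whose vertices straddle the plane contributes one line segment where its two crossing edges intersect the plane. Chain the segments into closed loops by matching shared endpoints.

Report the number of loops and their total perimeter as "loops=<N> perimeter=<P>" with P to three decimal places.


Straddling triangles (32 of 48):
  (v1,v4,v2) [++-] → (1.20505, 0.410328, -0.0986)–(1.375, 0, -0.0986)  len=0.4441
  (v2,v4,v5) [-+-] → (1.20505, 0.410328, -0.0986)–(0.9723, 0.9723, -0.0986)  len=0.6083
  (v2,v5,v0) [--+] → (2.23641, 0.151643, -0.0986)–(2.29922, 0, -0.0986)  len=0.1641
  (v0,v5,v3) [+-+] → (2.23641, 0.151643, -0.0986)–(1.62584, 1.62584, -0.0986)  len=1.5956
  (v4,v7,v5) [++-] → (0.561972, 1.14225, -0.0986)–(0.9723, 0.9723, -0.0986)  len=0.4441
  (v5,v7,v8) [-+-] → (0.561972, 1.14225, -0.0986)–(0, 1.375, -0.0986)  len=0.6083
  (v5,v8,v3) [--+] → (1.47419, 1.68864, -0.0986)–(1.62584, 1.62584, -0.0986)  len=0.1641
  (v3,v8,v6) [+-+] → (1.47419, 1.68864, -0.0986)–(0, 2.29922, -0.0986)  len=1.5956
  (v7,v10,v8) [++-] → (-0.410328, 1.20505, -0.0986)–(0, 1.375, -0.0986)  len=0.4441
  (v8,v10,v11) [-+-] → (-0.410328, 1.20505, -0.0986)–(-0.9723, 0.9723, -0.0986)  len=0.6083
  (v8,v11,v6) [--+] → (-0.151643, 2.23641, -0.0986)–(0, 2.29922, -0.0986)  len=0.1641
  (v6,v11,v9) [+-+] → (-0.151643, 2.23641, -0.0986)–(-1.62584, 1.62584, -0.0986)  len=1.5956
  (v10,v13,v11) [++-] → (-1.14225, 0.561972, -0.0986)–(-0.9723, 0.9723, -0.0986)  len=0.4441
  (v11,v13,v14) [-+-] → (-1.14225, 0.561972, -0.0986)–(-1.375, 0, -0.0986)  len=0.6083
  (v11,v14,v9) [--+] → (-1.68864, 1.47419, -0.0986)–(-1.62584, 1.62584, -0.0986)  len=0.1641
  (v9,v14,v12) [+-+] → (-1.68864, 1.47419, -0.0986)–(-2.29922, 0, -0.0986)  len=1.5956
  (v13,v16,v14) [++-] → (-1.20505, -0.410328, -0.0986)–(-1.375, 0, -0.0986)  len=0.4441
  (v14,v16,v17) [-+-] → (-1.20505, -0.410328, -0.0986)–(-0.9723, -0.9723, -0.0986)  len=0.6083
  (v14,v17,v12) [--+] → (-2.23641, -0.151643, -0.0986)–(-2.29922, 0, -0.0986)  len=0.1641
  (v12,v17,v15) [+-+] → (-2.23641, -0.151643, -0.0986)–(-1.62584, -1.62584, -0.0986)  len=1.5956
  (v16,v19,v17) [++-] → (-0.561972, -1.14225, -0.0986)–(-0.9723, -0.9723, -0.0986)  len=0.4441
  (v17,v19,v20) [-+-] → (-0.561972, -1.14225, -0.0986)–(0, -1.375, -0.0986)  len=0.6083
  (v17,v20,v15) [--+] → (-1.47419, -1.68864, -0.0986)–(-1.62584, -1.62584, -0.0986)  len=0.1641
  (v15,v20,v18) [+-+] → (-1.47419, -1.68864, -0.0986)–(0, -2.29922, -0.0986)  len=1.5956
  (v19,v22,v20) [++-] → (0.410328, -1.20505, -0.0986)–(0, -1.375, -0.0986)  len=0.4441
  (v20,v22,v23) [-+-] → (0.410328, -1.20505, -0.0986)–(0.9723, -0.9723, -0.0986)  len=0.6083
  (v20,v23,v18) [--+] → (0.151643, -2.23641, -0.0986)–(0, -2.29922, -0.0986)  len=0.1641
  (v18,v23,v21) [+-+] → (0.151643, -2.23641, -0.0986)–(1.62584, -1.62584, -0.0986)  len=1.5956
  (v22,v1,v23) [++-] → (1.14225, -0.561972, -0.0986)–(0.9723, -0.9723, -0.0986)  len=0.4441
  (v23,v1,v2) [-+-] → (1.14225, -0.561972, -0.0986)–(1.375, 0, -0.0986)  len=0.6083
  (v23,v2,v21) [--+] → (1.68864, -1.47419, -0.0986)–(1.62584, -1.62584, -0.0986)  len=0.1641
  (v21,v2,v0) [+-+] → (1.68864, -1.47419, -0.0986)–(2.29922, 0, -0.0986)  len=1.5956

Chained into 2 loop(s):
  loop 1: 16 segments, perimeter = 8.4192
  loop 2: 16 segments, perimeter = 14.0782
Total perimeter = 22.497

loops=2 perimeter=22.497


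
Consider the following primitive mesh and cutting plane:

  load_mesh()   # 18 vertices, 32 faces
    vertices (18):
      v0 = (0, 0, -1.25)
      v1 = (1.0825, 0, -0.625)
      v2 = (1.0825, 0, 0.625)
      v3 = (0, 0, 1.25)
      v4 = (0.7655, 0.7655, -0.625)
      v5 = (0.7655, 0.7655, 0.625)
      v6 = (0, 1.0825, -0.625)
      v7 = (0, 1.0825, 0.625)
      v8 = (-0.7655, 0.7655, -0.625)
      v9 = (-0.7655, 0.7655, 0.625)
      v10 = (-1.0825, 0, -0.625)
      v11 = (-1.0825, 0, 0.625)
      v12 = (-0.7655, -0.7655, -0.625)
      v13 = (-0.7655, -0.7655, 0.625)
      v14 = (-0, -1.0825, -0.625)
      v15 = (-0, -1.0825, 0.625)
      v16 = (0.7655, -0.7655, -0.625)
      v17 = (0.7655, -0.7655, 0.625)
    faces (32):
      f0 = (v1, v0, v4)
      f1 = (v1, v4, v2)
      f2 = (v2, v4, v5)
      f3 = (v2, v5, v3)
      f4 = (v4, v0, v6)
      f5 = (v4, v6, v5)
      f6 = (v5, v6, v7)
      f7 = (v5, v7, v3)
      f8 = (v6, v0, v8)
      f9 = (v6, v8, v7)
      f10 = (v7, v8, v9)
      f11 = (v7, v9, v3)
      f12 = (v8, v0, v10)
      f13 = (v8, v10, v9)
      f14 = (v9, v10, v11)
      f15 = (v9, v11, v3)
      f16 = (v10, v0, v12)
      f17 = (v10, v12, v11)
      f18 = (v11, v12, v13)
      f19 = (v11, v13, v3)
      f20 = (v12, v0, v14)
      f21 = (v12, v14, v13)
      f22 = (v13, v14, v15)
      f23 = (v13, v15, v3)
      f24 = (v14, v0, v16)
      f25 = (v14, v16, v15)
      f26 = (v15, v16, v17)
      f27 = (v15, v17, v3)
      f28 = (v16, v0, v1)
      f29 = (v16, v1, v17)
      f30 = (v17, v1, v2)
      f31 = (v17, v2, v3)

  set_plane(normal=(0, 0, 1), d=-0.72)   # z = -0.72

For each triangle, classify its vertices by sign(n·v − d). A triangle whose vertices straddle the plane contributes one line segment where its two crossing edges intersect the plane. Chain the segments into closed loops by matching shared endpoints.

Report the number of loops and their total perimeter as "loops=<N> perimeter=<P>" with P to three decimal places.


Straddling triangles (8 of 32):
  (v1,v0,v4) [+-+] → (0.91796, 0, -0.72)–(0.649144, 0.649144, -0.72)  len=0.7026
  (v4,v0,v6) [+-+] → (0.649144, 0.649144, -0.72)–(0, 0.91796, -0.72)  len=0.7026
  (v6,v0,v8) [+-+] → (0, 0.91796, -0.72)–(-0.649144, 0.649144, -0.72)  len=0.7026
  (v8,v0,v10) [+-+] → (-0.649144, 0.649144, -0.72)–(-0.91796, 0, -0.72)  len=0.7026
  (v10,v0,v12) [+-+] → (-0.91796, 0, -0.72)–(-0.649144, -0.649144, -0.72)  len=0.7026
  (v12,v0,v14) [+-+] → (-0.649144, -0.649144, -0.72)–(0, -0.91796, -0.72)  len=0.7026
  (v14,v0,v16) [+-+] → (0, -0.91796, -0.72)–(0.649144, -0.649144, -0.72)  len=0.7026
  (v16,v0,v1) [+-+] → (0.649144, -0.649144, -0.72)–(0.91796, 0, -0.72)  len=0.7026

Chained into 1 loop(s):
  loop 1: 8 segments, perimeter = 5.6208
Total perimeter = 5.621

loops=1 perimeter=5.621


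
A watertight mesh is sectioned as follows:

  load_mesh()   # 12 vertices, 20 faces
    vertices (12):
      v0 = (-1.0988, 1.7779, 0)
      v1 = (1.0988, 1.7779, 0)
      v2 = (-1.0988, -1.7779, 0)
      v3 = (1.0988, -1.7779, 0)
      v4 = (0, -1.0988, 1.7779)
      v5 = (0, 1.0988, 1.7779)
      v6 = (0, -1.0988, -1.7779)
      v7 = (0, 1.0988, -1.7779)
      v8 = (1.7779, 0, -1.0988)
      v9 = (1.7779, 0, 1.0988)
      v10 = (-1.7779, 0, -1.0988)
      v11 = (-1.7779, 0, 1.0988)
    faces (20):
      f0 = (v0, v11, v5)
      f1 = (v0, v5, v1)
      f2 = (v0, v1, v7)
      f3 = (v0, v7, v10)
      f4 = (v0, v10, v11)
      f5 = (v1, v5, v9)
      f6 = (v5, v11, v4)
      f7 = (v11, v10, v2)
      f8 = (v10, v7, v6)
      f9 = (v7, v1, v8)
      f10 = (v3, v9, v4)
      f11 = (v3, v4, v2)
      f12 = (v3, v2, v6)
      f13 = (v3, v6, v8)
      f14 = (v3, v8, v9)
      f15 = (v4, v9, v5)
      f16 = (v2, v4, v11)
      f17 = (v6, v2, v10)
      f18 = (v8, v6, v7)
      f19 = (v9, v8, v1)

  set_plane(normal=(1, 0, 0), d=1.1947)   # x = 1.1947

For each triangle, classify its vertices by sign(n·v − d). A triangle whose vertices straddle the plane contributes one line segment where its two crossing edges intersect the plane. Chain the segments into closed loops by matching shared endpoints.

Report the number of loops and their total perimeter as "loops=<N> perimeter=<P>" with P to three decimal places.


Straddling triangles (8 of 20):
  (v1,v5,v9) [--+] → (1.1947, 0.360437, 1.32156)–(1.1947, 1.52683, 0.155168)  len=1.6495
  (v7,v1,v8) [--+] → (1.1947, 1.52683, -0.155168)–(1.1947, 0.360437, -1.32156)  len=1.6495
  (v3,v9,v4) [-+-] → (1.1947, -1.52683, 0.155168)–(1.1947, -0.360437, 1.32156)  len=1.6495
  (v3,v6,v8) [--+] → (1.1947, -0.360437, -1.32156)–(1.1947, -1.52683, -0.155168)  len=1.6495
  (v3,v8,v9) [-++] → (1.1947, -1.52683, -0.155168)–(1.1947, -1.52683, 0.155168)  len=0.3103
  (v4,v9,v5) [-+-] → (1.1947, -0.360437, 1.32156)–(1.1947, 0.360437, 1.32156)  len=0.7209
  (v8,v6,v7) [+--] → (1.1947, -0.360437, -1.32156)–(1.1947, 0.360437, -1.32156)  len=0.7209
  (v9,v8,v1) [++-] → (1.1947, 1.52683, -0.155168)–(1.1947, 1.52683, 0.155168)  len=0.3103

Chained into 1 loop(s):
  loop 1: 8 segments, perimeter = 8.6605
Total perimeter = 8.661

loops=1 perimeter=8.661
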